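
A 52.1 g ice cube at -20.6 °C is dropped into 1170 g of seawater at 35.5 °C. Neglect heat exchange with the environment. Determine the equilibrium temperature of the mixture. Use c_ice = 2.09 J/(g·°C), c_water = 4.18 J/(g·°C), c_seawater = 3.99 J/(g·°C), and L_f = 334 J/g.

T_f ≈ 29.9 °C

Energy conservation, ΣQ = 0:
warm ice to 0 °C: 52.1·2.09·(0 − (-20.6)) = 2243.1; fusion: m_ice L_f = 52.1·334 = 17401; meltwater 0→T: 52.1·4.18·T = 217.78 T; seawater: 4668.3(T − 35.5)
4886.1 T = 165725 − 19645 = 146080
T ≈ 29.90 °C (positive, so assuming full melt was valid).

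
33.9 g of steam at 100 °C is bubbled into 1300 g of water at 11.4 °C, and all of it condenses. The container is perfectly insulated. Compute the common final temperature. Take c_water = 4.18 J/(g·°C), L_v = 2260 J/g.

Heat gained plus heat lost sum to zero:
steam→water at 100 °C releases m L_v = 33.9×2260 = 76614
  condensed water 100 °C→T: 141.7(T − 100)
  water warms: 1300×4.18×(T − 11.4) = 5434(T − 11.4)
5575.7 T = 76614 + 14170 + 61948 = 152732
T ≈ 27.39 °C (< 100 °C, so full condensation is consistent).

T_f ≈ 27.4 °C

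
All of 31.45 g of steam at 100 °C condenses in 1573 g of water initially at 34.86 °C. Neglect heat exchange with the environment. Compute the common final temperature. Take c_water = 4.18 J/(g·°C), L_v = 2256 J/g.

T_f ≈ 46.7 °C

Let T be the final temperature. ΣQ_i = 0:
condense steam: −31.45×2256 = −70951; condensate cools 100→T: 31.45×4.18×(T − 100) = 131.46(T − 100); water warms: 1573×4.18×(T − 34.86) = 6575.1(T − 34.86)
6706.6 T = 70951 + 13146 + 229209 = 313307
T ≈ 46.72 °C — below 100 °C, confirming all the steam condensed.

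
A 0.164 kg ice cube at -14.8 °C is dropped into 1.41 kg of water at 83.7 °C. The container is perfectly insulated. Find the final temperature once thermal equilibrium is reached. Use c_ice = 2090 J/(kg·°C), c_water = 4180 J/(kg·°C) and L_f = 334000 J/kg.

Net heat exchanged in the isolated system is zero:
warm ice to 0 °C: 0.164×2090×(0 − (-14.8)) = 5072.8; fusion: m_ice L_f = 0.164×334000 = 54776; warm the meltwater: 685.52 T; water: 5893.8(T − 83.7)
6579.3 T = 493311 − 59849 = 433462
T ≈ 65.88 °C (positive, so assuming full melt was valid).

T_f ≈ 65.9 °C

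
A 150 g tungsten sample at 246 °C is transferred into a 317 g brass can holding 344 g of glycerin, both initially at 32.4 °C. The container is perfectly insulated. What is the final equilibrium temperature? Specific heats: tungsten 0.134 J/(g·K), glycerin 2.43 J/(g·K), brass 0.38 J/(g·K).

T_f ≈ 36.8 °C

Conservation of energy gives ΣQ = 0:
150*0.134*(T − 246) + 344*2.43*(T − 32.4) + 317*0.38*(T − 32.4) = 0
20.1(T − 246) + 835.92(T − 32.4) + 120.46(T − 32.4) = 0
976.48 T = 35931
T = 35931/976.48 ≈ 36.80 °C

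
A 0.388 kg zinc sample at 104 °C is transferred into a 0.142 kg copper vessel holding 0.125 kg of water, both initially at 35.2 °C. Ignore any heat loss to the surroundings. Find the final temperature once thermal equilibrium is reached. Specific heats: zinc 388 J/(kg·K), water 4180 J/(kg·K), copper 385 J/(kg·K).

T_f ≈ 49.4 °C

Net heat exchanged in the isolated system is zero:
0.388·388·(T − 104) + 0.125·4180·(T − 35.2) + 0.142·385·(T − 35.2) = 0
150.54(T − 104) + 522.5(T − 35.2) + 54.67(T − 35.2) = 0
(150.54 + 522.5 + 54.67) T = 150.54·104 + 522.5·35.2 + 54.67·35.2
T ≈ 49.43 °C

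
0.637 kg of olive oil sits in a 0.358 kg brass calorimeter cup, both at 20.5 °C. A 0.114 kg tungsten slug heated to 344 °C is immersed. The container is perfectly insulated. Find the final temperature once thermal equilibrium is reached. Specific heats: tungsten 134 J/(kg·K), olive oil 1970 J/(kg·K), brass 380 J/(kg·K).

T_f ≈ 24.0 °C

Net heat exchanged in the isolated system is zero:
0.114×134×(T − 344) + 0.637×1970×(T − 20.5) + 0.358×380×(T − 20.5) = 0
15.28(T − 344) + 1254.9(T − 20.5) + 136.04(T − 20.5) = 0
(15.28 + 1254.9 + 136.04) T = 15.28×344 + 1254.9×20.5 + 136.04×20.5
T = 33769 / 1406.2 = 24 °C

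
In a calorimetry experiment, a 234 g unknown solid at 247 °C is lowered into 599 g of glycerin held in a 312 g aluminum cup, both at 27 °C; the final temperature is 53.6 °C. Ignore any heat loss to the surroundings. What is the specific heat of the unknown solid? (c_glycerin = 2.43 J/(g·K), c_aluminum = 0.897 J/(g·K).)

c ≈ 1.02 J/(g·K)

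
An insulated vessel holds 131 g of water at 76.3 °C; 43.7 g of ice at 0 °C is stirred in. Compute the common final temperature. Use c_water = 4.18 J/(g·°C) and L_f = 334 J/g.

T_f ≈ 37.2 °C

Conservation of energy gives ΣQ = 0:
fusion: m_ice L_f = 43.7×334 = 14596; meltwater 0→T: 43.7×4.18×T = 182.67 T; water cools: 131×4.18×(T − 76.3) = 547.58(T − 76.3)
730.25 T = 41780 − 14596 = 27185
T ≈ 37.23 °C (positive, so assuming full melt was valid).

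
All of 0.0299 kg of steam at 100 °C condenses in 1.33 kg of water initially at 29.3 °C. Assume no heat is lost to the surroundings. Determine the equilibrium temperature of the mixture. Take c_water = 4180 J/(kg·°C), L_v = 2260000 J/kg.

Conservation of energy gives ΣQ = 0:
latent heat released on condensation: 0.0299·2260000 = 67574
  condensed water 100 °C→T: 124.98(T − 100)
  water warms: 1.33·4180·(T − 29.3) = 5559.4(T − 29.3)
5684.4 T = 67574 + 12498 + 162890 = 242963
T ≈ 42.74 °C (< 100 °C, so full condensation is consistent).

T_f ≈ 42.7 °C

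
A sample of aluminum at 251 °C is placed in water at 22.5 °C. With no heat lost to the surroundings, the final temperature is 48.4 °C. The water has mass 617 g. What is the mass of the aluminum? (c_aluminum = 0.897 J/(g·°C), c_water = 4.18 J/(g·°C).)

Let T be the final temperature. ΣQ_i = 0:
m·0.897·(48.4 − 251) + 617·4.18·(48.4 − 22.5) = 0
-181.73 m = -66798
m = -66798/-181.73 ≈ 367.6 g

m ≈ 368 g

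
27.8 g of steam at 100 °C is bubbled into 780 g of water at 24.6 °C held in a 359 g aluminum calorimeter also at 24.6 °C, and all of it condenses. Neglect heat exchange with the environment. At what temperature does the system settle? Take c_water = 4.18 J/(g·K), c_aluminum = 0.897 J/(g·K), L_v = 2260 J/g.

T_f ≈ 44.0 °C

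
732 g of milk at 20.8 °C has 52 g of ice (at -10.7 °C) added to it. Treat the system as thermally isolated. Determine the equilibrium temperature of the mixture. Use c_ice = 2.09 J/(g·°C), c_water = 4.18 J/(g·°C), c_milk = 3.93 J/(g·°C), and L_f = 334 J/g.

Sum of m c ΔT and latent-heat terms is zero:
ice -10.7→0 °C: 52×2.09×10.7 = 1162.9; melt ice: 52×334 = 17368; meltwater 0→T: 52×4.18×T = 217.36 T; milk: 2876.8(T − 20.8)
3094.1 T = 59837 − 18531 = 41306
T ≈ 13.35 °C. Since T > 0 °C, the all-ice-melts assumption holds.

T_f ≈ 13.3 °C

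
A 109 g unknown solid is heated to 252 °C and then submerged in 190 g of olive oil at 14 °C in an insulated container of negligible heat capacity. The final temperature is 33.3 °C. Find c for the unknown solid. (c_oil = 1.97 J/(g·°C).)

c ≈ 0.303 J/(g·°C)

Heat lost by the unknown solid = heat gained by the oil:
109·c·(252 − 33.3) = 190·1.97·(33.3 − 14)
23838 c = 7224  ⇒  c ≈ 0.303 J/(g·°C)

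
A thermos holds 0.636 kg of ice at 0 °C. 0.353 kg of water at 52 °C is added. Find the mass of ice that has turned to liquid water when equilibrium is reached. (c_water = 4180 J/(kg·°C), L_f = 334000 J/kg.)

m_melted ≈ 0.23 kg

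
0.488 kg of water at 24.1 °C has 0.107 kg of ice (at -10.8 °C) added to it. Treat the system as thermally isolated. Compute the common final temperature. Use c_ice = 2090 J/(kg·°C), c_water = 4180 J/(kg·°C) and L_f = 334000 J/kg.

T_f ≈ 4.4 °C

Sum of m c ΔT and latent-heat terms is zero:
warm ice to 0 °C: 0.107·2090·(0 − (-10.8)) = 2415.2
  fusion: m_ice L_f = 0.107·334000 = 35738
  warm the meltwater: 447.26 T
  water cools: 0.488·4180·(T − 24.1) = 2039.8(T − 24.1)
2487.1 T = 49160 − 38153 = 11007
T ≈ 4.43 °C (positive, so assuming full melt was valid).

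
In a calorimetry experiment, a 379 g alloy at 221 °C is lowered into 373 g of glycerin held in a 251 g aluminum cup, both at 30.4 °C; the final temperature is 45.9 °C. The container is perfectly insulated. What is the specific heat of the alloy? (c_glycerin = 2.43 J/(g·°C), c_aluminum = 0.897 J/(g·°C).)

c ≈ 0.264 J/(g·°C)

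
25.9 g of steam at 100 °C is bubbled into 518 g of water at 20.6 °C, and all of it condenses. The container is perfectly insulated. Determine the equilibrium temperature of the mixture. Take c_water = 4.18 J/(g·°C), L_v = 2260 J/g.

Energy conservation, ΣQ = 0:
steam→water at 100 °C releases m L_v = 25.9×2260 = 58534
  condensed water 100 °C→T: 108.26(T − 100)
  original water: 2165.2(T − 20.6)
2273.5 T = 58534 + 10826 + 44604 = 113964
T ≈ 50.13 °C — below 100 °C, confirming all the steam condensed.

T_f ≈ 50.1 °C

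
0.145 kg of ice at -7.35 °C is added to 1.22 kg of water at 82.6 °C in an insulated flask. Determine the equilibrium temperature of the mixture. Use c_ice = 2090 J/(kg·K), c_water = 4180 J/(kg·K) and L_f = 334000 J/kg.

T_f ≈ 64.9 °C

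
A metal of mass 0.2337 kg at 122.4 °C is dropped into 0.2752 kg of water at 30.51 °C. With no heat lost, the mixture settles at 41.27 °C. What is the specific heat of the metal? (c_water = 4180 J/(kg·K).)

Net heat exchanged in the isolated system is zero:
0.2337·c·(41.27 − 122.4) + 0.2752·4180·(41.27 − 30.51) = 0
-18.96 c = -12378
c = -12378/-18.96 ≈ 652.8 J/(kg·K)

c ≈ 653 J/(kg·K)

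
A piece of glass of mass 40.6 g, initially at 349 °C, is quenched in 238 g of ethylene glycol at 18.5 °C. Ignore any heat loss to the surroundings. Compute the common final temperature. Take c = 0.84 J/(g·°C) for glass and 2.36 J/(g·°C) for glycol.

T_f ≈ 37.4 °C

Net heat exchanged in the isolated system is zero:
40.6×0.84×(T − 349) + 238×2.36×(T − 18.5) = 0
595.78 T = 22293
T = 22293 / 595.78 = 37.4 °C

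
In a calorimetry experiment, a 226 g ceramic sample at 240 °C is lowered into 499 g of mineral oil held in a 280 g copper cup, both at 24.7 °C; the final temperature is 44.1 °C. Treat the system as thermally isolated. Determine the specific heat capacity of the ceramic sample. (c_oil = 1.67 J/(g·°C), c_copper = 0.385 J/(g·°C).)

c ≈ 0.412 J/(g·°C)

Net heat exchanged in the isolated system is zero:
226×c×(44.1 − 240) + 499×1.67×(44.1 − 24.7) + 280×0.385×(44.1 − 24.7) = 0
-44273 c = -18258
c = -18258/-44273 ≈ 0.4124 J/(g·°C)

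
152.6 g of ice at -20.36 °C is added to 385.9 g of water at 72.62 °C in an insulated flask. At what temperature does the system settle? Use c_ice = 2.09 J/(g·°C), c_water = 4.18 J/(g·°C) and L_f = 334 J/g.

Let T be the final temperature. ΣQ_i = 0:
warm ice to 0 °C: 152.6×2.09×(0 − (-20.36)) = 6493.5; fusion: m_ice L_f = 152.6×334 = 50968; warm the meltwater: 637.87 T; water: 1613.1(T − 72.62)
2250.9 T = 117141 − 57462 = 59679
T ≈ 26.51 °C. Since T > 0 °C, the all-ice-melts assumption holds.

T_f ≈ 26.5 °C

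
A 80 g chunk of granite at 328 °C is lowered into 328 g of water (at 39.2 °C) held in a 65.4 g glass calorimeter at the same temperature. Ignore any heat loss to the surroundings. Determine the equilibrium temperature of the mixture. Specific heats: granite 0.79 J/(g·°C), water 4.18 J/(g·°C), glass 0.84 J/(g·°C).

Heat gained plus heat lost sum to zero:
80·0.79·(T − 328) + 328·4.18·(T − 39.2) + 65.4·0.84·(T − 39.2) = 0
1489.2 T = 76628
T = 76628 / 1489.2 = 51.5 °C

T_f ≈ 51.5 °C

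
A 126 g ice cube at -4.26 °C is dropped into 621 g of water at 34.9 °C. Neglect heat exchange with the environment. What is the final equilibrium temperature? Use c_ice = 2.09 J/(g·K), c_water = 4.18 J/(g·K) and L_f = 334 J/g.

T_f ≈ 15.2 °C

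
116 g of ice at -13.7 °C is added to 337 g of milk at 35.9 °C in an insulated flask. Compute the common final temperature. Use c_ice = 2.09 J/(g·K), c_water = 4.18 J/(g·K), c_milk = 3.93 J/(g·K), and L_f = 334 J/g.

Net heat exchanged in the isolated system is zero:
ice -13.7→0 °C: 116·2.09·13.7 = 3321.4; melt ice: 116·334 = 38744; warm the meltwater: 484.88 T; milk cools: 337·3.93·(T − 35.9) = 1324.4(T − 35.9)
1809.3 T = 47546 − 42065 = 5480.9
T ≈ 3.03 °C (positive, so assuming full melt was valid).

T_f ≈ 3.0 °C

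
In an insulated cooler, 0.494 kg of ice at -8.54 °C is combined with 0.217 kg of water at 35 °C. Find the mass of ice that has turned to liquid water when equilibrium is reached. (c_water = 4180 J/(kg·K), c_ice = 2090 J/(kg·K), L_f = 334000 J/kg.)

Water can give up m c ΔT = 0.217·4180·35 = 31747 J before reaching 0 °C.
Warming the ice to 0 °C takes 0.494·2090·8.54 = 8817.2 J, leaving 22930 J for melting.
Fully melting the ice requires m_ice L_f = 0.494·334000 = 164996 J.
22930 J < 164996 J, so only part of the ice melts and the system sits at 0 °C.
Mass melted = 22930/334000 ≈ 0.06865 kg.

m_melted ≈ 0.0687 kg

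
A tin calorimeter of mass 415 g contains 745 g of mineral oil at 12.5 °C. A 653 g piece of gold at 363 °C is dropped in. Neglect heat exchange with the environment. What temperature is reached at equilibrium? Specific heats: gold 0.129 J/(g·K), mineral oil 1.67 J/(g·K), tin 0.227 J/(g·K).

T_f ≈ 33.3 °C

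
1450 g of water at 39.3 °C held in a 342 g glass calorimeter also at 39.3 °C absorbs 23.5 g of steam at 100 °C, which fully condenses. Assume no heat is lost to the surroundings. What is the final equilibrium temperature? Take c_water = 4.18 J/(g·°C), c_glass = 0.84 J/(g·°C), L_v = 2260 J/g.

T_f ≈ 48.5 °C

Net heat exchanged in the isolated system is zero:
condense steam: −23.5·2260 = −53110
  condensate cools 100→T: 23.5·4.18·(T − 100) = 98.23(T − 100)
  water warms: 1450·4.18·(T − 39.3) = 6061(T − 39.3)
  glass cup: 342·0.84·(T − 39.3) = 287.28(T − 39.3)
6446.5 T = 53110 + 9823 + 249487 = 312420
T ≈ 48.46 °C (< 100 °C, so full condensation is consistent).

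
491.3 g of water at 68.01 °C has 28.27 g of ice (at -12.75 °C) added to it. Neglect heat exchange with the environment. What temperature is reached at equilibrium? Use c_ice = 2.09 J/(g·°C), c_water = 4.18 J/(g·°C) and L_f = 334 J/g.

T_f ≈ 59.6 °C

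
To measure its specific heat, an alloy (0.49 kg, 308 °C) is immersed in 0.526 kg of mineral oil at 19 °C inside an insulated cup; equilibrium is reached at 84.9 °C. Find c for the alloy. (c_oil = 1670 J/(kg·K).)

c ≈ 530 J/(kg·K)

Heat lost by the alloy = heat gained by the oil:
0.49×c×(308 − 84.9) = 0.526×1670×(84.9 − 19)
109.32 c = 57888  ⇒  c ≈ 529.5 J/(kg·K)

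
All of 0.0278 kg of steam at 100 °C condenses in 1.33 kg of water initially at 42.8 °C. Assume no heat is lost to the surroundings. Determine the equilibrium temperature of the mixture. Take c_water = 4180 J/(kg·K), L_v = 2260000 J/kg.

Setting the total heat transfer to zero:
latent heat released on condensation: 0.0278×2260000 = 62828
  condensed water 100 °C→T: 116.2(T − 100)
  original water: 5559.4(T − 42.8)
5675.6 T = 62828 + 11620 + 237942 = 312391
T ≈ 55.04 °C, under the boiling point, so the assumption holds.

T_f ≈ 55.0 °C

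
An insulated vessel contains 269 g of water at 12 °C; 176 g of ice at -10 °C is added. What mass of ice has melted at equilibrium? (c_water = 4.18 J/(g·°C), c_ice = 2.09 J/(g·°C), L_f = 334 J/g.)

Cooling the water to 0 °C releases 269·4.18·12 = 13493 J.
Of that, 176·2.09·10 = 3678.4 J goes to bring the ice to 0 °C, leaving 9814.6 J.
Fully melting the ice requires m_ice L_f = 176·334 = 58784 J.
That's not enough to melt it all — equilibrium is at 0 °C with ice remaining.
Mass melted = 9814.6/334 ≈ 29.39 g.

m_melted ≈ 29.4 g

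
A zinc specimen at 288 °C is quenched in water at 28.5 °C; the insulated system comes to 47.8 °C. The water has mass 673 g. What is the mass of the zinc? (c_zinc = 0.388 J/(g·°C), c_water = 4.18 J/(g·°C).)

Heat gained plus heat lost sum to zero:
m×0.388×(47.8 − 288) + 673×4.18×(47.8 − 28.5) = 0
-93.2 m = -54294
m = -54294/-93.2 ≈ 582.6 g

m ≈ 583 g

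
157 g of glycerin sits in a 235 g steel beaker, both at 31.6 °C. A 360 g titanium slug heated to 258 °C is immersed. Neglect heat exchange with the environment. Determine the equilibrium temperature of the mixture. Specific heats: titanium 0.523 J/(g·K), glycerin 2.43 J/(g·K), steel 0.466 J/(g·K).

T_f ≈ 94.4 °C

Setting the total heat transfer to zero:
360·0.523·(T − 258) + 157·2.43·(T − 31.6) + 235·0.466·(T − 31.6) = 0
188.28(T − 258) + 381.51(T − 31.6) + 109.51(T − 31.6) = 0
679.3 T = 64092
T ≈ 94.35 °C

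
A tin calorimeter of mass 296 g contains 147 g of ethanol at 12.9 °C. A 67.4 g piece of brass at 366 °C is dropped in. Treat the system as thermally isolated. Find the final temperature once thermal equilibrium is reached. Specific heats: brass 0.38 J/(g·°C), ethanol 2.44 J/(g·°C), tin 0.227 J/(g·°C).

T_f ≈ 32.9 °C

With ΣQ=0 the equilibrium temperature is the m·c-weighted mean:
T_f = (25.61·366 + 358.68·12.9 + 67.19·12.9) / (25.61 + 358.68 + 67.19)
    = 14868 / 451.48 ≈ 32.93 °C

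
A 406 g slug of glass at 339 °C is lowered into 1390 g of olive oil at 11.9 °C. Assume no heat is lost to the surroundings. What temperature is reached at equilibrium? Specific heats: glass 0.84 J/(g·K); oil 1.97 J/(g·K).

Set heat shed by the hot body equal to heat absorbed by the cold body:
406×0.84×(339 − T) = 1390×1.97×(T − 11.9)
341.04(339 − T) = 2738.3(T − 11.9)
3079.3 T = 148198  ⇒  T ≈ 48.13 °C

T_f ≈ 48.1 °C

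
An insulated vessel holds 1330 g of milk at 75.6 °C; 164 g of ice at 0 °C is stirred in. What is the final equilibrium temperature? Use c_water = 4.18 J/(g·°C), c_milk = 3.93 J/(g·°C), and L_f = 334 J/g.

T_f ≈ 57.6 °C

Energy balance with sensible and latent terms:
latent heat to melt: 164×334 = 54776
  meltwater 0→T: 164×4.18×T = 685.52 T
  milk cools: 1330×3.93×(T − 75.6) = 5226.9(T − 75.6)
5912.4 T = 395154 − 54776 = 340378
T ≈ 57.57 °C — above 0 °C, consistent with complete melting.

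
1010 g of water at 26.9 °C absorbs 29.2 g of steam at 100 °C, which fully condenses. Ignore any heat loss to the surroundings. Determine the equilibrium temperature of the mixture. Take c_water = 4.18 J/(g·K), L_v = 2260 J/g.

T_f ≈ 44.1 °C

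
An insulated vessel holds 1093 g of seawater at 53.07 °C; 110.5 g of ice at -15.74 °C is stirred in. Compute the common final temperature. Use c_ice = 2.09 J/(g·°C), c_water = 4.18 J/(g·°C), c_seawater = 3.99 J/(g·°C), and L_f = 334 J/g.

T_f ≈ 39.6 °C

Sum of m c ΔT and latent-heat terms is zero:
warm ice to 0 °C: 110.5·2.09·(0 − (-15.74)) = 3635.1
  fusion: m_ice L_f = 110.5·334 = 36907
  meltwater 0→T: 110.5·4.18·T = 461.89 T
  seawater: 4361.1(T − 53.07)
4823 T = 231442 − 40542 = 190900
T ≈ 39.58 °C — above 0 °C, consistent with complete melting.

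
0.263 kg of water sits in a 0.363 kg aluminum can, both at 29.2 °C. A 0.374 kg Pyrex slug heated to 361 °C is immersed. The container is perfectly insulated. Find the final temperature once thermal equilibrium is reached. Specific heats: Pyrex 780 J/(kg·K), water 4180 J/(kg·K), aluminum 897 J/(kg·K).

T_f ≈ 85.6 °C

With ΣQ=0 the equilibrium temperature is the m·c-weighted mean:
T_f = (291.72×361 + 1099.3×29.2 + 325.61×29.2) / (291.72 + 1099.3 + 325.61)
    = 146919 / 1716.7 ≈ 85.58 °C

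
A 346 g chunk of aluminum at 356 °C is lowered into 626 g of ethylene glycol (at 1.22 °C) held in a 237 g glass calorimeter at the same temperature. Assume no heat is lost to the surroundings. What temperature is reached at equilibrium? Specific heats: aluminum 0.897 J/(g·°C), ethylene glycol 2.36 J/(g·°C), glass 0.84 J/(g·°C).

T_f ≈ 56.6 °C

Taking heat into each body as positive, Σ m c ΔT = 0:
346·0.897·(T − 356) + 626·2.36·(T − 1.22) + 237·0.84·(T − 1.22) = 0
310.36(T − 356) + 1477.4(T − 1.22) + 199.08(T − 1.22) = 0
(310.36 + 1477.4 + 199.08) T = 310.36·356 + 1477.4·1.22 + 199.08·1.22
T = 112534 / 1986.8 = 56.6 °C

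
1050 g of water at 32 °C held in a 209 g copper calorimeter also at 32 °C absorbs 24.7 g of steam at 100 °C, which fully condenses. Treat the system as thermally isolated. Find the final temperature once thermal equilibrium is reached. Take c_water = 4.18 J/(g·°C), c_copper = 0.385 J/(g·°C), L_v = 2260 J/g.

T_f ≈ 45.7 °C

Conservation of energy gives ΣQ = 0:
steam→water at 100 °C releases m L_v = 24.7×2260 = 55822
  condensate cools 100→T: 24.7×4.18×(T − 100) = 103.25(T − 100)
  original water: 4389(T − 32)
  copper cup: 209×0.385×(T − 32) = 80.47(T − 32)
4572.7 T = 55822 + 10325 + 143023 = 209169
T ≈ 45.74 °C, under the boiling point, so the assumption holds.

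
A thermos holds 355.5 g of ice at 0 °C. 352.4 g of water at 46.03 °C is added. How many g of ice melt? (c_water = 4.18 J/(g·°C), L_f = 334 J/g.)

m_melted ≈ 203 g

Water can give up m c ΔT = 352.4×4.18×46.03 = 67804 J before reaching 0 °C.
Fully melting the ice requires m_ice L_f = 355.5×334 = 118737 J.
That's not enough to melt it all — equilibrium is at 0 °C with ice remaining.
m_melt = 67804 / L_f = 203 g.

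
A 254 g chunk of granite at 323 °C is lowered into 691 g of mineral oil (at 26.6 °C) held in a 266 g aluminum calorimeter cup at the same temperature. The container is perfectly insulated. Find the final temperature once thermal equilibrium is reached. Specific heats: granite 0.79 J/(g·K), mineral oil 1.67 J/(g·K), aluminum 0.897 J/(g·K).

T_f ≈ 63.9 °C

Heat gained plus heat lost sum to zero:
254*0.79*(T − 323) + 691*1.67*(T − 26.6) + 266*0.897*(T − 26.6) = 0
200.66(T − 323) + 1154(T − 26.6) + 238.6(T − 26.6) = 0
(200.66 + 1154 + 238.6) T = 200.66*323 + 1154*26.6 + 238.6*26.6
T = 101856 / 1593.2 = 63.9 °C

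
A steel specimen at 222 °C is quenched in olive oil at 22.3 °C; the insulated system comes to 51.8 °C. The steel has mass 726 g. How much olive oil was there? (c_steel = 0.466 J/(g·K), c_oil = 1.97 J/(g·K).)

Heat gained plus heat lost sum to zero:
726×0.466×(51.8 − 222) + m×1.97×(51.8 − 22.3) = 0
58.11 m = 57581
m = 57581/58.11 ≈ 990.8 g

m ≈ 991 g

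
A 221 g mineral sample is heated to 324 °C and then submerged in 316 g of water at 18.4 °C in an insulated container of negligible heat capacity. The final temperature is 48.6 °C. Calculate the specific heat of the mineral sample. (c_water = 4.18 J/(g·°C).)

c ≈ 0.655 J/(g·°C)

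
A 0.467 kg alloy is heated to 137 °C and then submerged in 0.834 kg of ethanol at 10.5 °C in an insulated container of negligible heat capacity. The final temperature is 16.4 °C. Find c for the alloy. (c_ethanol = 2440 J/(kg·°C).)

c ≈ 213 J/(kg·°C)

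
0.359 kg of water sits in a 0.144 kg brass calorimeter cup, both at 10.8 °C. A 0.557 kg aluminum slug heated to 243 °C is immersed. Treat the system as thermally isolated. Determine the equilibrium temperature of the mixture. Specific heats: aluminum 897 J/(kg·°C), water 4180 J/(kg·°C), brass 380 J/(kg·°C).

T_f ≈ 67.3 °C

Taking heat into each body as positive, Σ m c ΔT = 0:
0.557·897·(T − 243) + 0.359·4180·(T − 10.8) + 0.144·380·(T − 10.8) = 0
499.63(T − 243) + 1500.6(T − 10.8) + 54.72(T − 10.8) = 0
2055 T = 138208
T = 138208 / 2055 = 67.3 °C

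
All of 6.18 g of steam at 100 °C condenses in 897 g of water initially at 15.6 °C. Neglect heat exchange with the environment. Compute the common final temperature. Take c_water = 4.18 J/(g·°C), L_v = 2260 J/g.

T_f ≈ 19.9 °C

Energy balance with sensible and latent terms:
latent heat released on condensation: 6.18·2260 = 13967; condensate cools 100→T: 6.18·4.18·(T − 100) = 25.83(T − 100); water warms: 897·4.18·(T − 15.6) = 3749.5(T − 15.6)
3775.3 T = 13967 + 2583.2 + 58492 = 75042
T ≈ 19.88 °C — below 100 °C, confirming all the steam condensed.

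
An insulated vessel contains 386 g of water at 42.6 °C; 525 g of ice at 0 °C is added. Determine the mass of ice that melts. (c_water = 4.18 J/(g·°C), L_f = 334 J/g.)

m_melted ≈ 206 g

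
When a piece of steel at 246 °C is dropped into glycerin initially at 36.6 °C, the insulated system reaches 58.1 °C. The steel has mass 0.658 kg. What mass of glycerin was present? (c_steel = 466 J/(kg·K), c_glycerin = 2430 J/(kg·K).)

Taking heat into each body as positive, Σ m c ΔT = 0:
0.658×466×(58.1 − 246) + m×2430×(58.1 − 36.6) = 0
52245 m = 57615
m = 57615/52245 ≈ 1.103 kg

m ≈ 1.1 kg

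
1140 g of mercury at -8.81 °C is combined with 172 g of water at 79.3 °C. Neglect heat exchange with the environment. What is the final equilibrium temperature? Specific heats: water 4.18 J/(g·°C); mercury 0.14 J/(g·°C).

Let T be the final temperature. ΣQ_i = 0:
172·4.18·(T − 79.3) + 1140·0.14·(T − (-8.81)) = 0
718.96(T − 79.3) + 159.6(T − (-8.81)) = 0
878.56 T = 55607
T = 55607/878.56 ≈ 63.29 °C

T_f ≈ 63.3 °C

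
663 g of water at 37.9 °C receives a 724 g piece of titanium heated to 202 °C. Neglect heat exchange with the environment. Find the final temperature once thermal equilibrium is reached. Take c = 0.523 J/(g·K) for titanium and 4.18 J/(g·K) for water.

T_f is the heat-capacity-weighted average of the initial temperatures:
T_f = (378.65*202 + 2771.3*37.9) / (378.65 + 2771.3)
    = 181521 / 3150 ≈ 57.63 °C

T_f ≈ 57.6 °C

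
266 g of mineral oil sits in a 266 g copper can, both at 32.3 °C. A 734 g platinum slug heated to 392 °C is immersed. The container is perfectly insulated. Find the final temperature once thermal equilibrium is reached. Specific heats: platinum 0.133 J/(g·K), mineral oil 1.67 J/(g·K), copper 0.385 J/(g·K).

T_f ≈ 86.8 °C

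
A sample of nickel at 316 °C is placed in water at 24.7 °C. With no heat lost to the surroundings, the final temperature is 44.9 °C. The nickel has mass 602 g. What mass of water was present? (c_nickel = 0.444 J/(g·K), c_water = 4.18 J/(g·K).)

m ≈ 858 g

Heat lost by the nickel = heat gained by the water:
602×0.444×(316 − 44.9) = m×4.18×(44.9 − 24.7)
84.44 m = 72462  ⇒  m ≈ 858.2 g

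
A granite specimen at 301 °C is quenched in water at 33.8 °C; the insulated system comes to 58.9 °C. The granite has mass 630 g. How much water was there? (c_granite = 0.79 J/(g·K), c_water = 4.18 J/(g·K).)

m ≈ 1150 g

Conservation of energy gives ΣQ = 0:
630·0.79·(58.9 − 301) + m·4.18·(58.9 − 33.8) = 0
104.92 m = 120493
m = 120493/104.92 ≈ 1148 g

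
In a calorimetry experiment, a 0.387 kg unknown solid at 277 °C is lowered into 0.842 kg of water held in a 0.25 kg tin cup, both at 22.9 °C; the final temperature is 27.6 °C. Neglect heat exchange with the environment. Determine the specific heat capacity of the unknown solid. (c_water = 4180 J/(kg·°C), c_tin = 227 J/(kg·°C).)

c ≈ 174 J/(kg·°C)

Heat gained plus heat lost sum to zero:
0.387·c·(27.6 − 277) + 0.842·4180·(27.6 − 22.9) + 0.25·227·(27.6 − 22.9) = 0
-96.52 c = -16809
c = -16809/-96.52 ≈ 174.2 J/(kg·°C)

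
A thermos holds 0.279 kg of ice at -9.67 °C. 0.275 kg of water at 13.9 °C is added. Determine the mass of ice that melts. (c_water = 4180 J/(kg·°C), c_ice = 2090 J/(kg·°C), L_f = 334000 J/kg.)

m_melted ≈ 0.031 kg

Water can give up m c ΔT = 0.275·4180·13.9 = 15978 J before reaching 0 °C.
Warming the ice to 0 °C takes 0.279·2090·9.67 = 5638.7 J, leaving 10339 J for melting.
Fully melting the ice requires m_ice L_f = 0.279·334000 = 93186 J.
10339 J < 93186 J, so only part of the ice melts and the system sits at 0 °C.
m_melted·334000 = 10339  ⇒  m_melted ≈ 0.03096 kg.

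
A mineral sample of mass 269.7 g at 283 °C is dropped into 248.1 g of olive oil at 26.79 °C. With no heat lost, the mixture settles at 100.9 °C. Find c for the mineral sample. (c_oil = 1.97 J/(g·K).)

c ≈ 0.738 J/(g·K)

Heat lost by the mineral sample = heat gained by the oil:
269.7×c×(283 − 100.9) = 248.1×1.97×(100.9 − 26.79)
49112 c = 36222  ⇒  c ≈ 0.7375 J/(g·K)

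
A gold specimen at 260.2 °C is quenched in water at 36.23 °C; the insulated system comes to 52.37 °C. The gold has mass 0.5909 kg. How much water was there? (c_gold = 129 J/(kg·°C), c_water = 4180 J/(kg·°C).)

m ≈ 0.235 kg

Heat lost by the gold = heat gained by the water:
0.5909×129×(260.2 − 52.37) = m×4180×(52.37 − 36.23)
67465 m = 15842  ⇒  m ≈ 0.2348 kg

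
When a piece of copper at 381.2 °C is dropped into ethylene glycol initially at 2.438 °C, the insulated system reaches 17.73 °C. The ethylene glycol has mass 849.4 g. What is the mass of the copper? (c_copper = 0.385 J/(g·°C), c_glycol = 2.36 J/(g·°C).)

|Q_copper| = |Q_glycol|:
m×0.385×(381.2 − 17.73) = 849.4×2.36×(17.73 − 2.438)
139.94 m = 30654  ⇒  m ≈ 219.1 g

m ≈ 219 g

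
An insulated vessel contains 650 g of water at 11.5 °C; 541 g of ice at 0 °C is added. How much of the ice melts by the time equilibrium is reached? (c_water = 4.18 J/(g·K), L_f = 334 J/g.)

m_melted ≈ 93.5 g

Heat available from the water dropping to 0 °C: 650×4.18×11.5 = 31246 J.
To melt every bit of ice: 541×334 = 180694 J.
Since 31246 < 180694 J, not all the ice melts; equilibrium is at 0 °C.
m_melted×334 = 31246  ⇒  m_melted ≈ 93.55 g.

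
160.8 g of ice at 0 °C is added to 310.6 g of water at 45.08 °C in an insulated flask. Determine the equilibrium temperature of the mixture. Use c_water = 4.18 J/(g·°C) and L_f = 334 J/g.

T_f ≈ 2.4 °C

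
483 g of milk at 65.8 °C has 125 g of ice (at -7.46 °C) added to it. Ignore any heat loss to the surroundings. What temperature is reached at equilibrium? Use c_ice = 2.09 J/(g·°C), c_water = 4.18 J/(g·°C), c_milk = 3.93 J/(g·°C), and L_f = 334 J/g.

T_f ≈ 33.5 °C

Let T be the final temperature. ΣQ_i = 0:
ice -7.46→0 °C: 125·2.09·7.46 = 1948.9
  latent heat to melt: 125·334 = 41750
  meltwater 0→T: 125·4.18·T = 522.5 T
  milk cools: 483·3.93·(T − 65.8) = 1898.2(T − 65.8)
2420.7 T = 124901 − 43699 = 81202
T ≈ 33.54 °C — above 0 °C, consistent with complete melting.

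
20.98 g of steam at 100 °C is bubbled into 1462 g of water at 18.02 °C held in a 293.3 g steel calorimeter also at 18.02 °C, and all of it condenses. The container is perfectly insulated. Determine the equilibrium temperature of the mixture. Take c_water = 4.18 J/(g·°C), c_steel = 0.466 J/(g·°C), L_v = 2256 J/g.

T_f ≈ 26.6 °C

Net heat exchanged in the isolated system is zero:
steam→water at 100 °C releases m L_v = 20.98·2256 = 47331
  condensate cools 100→T: 20.98·4.18·(T − 100) = 87.7(T − 100)
  water warms: 1462·4.18·(T − 18.02) = 6111.2(T − 18.02)
  cup: 136.68(T − 18.02)
6335.5 T = 47331 + 8769.6 + 112586 = 168687
T ≈ 26.63 °C — below 100 °C, confirming all the steam condensed.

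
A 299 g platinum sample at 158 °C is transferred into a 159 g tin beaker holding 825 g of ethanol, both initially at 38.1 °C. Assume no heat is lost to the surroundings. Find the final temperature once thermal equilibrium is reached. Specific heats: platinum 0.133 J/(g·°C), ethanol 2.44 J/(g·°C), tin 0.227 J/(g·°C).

T_f ≈ 40.4 °C

T_f is the heat-capacity-weighted average of the initial temperatures:
T_f = (39.77·158 + 2013·38.1 + 36.09·38.1) / (39.77 + 2013 + 36.09)
    = 84354 / 2088.9 ≈ 40.38 °C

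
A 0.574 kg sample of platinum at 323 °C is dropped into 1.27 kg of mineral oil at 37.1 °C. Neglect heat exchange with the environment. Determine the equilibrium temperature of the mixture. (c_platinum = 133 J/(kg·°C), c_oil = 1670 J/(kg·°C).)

Heat lost by the platinum equals heat gained by the oil:
0.574*133*(323 − T) = 1.27*1670*(T − 37.1)
76.34(323 − T) = 2120.9(T − 37.1)
2197.2 T = 103344  ⇒  T ≈ 47.03 °C

T_f ≈ 47.0 °C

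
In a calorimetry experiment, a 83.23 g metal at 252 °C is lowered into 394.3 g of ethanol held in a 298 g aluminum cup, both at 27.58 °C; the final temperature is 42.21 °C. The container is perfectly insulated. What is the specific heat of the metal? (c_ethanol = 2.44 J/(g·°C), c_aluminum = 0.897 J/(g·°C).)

c ≈ 1.03 J/(g·°C)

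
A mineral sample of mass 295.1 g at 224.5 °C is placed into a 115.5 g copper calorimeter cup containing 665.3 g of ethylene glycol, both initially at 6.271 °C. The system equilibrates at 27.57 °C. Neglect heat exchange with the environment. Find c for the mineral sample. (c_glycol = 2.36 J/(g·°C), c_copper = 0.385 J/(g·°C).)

c ≈ 0.592 J/(g·°C)

Conservation of energy gives ΣQ = 0:
295.1·c·(27.57 − 224.5) + 665.3·2.36·(27.57 − 6.271) + 115.5·0.385·(27.57 − 6.271) = 0
-58114 c = -34389
c = -34389/-58114 ≈ 0.5917 J/(g·°C)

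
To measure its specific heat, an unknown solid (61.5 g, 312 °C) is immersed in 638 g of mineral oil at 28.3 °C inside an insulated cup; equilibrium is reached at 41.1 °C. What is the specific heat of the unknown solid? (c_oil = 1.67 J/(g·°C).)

c ≈ 0.819 J/(g·°C)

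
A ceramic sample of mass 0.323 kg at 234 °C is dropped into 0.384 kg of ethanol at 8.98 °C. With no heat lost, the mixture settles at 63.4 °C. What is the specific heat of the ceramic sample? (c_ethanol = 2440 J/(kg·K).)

c ≈ 925 J/(kg·K)

Heat lost by the ceramic sample = heat gained by the ethanol:
0.323·c·(234 − 63.4) = 0.384·2440·(63.4 − 8.98)
55.1 c = 50989  ⇒  c ≈ 925.3 J/(kg·K)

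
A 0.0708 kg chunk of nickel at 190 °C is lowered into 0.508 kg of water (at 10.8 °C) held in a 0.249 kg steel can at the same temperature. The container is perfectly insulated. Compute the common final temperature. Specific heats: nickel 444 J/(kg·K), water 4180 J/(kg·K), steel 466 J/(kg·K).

T_f ≈ 13.3 °C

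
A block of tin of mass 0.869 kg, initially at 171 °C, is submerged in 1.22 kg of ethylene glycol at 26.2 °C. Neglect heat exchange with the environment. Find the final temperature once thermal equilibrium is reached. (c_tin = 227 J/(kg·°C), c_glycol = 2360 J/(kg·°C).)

T_f ≈ 35.5 °C

Energy conservation, ΣQ = 0:
0.869·227·(T − 171) + 1.22·2360·(T − 26.2) = 0
3076.5 T = 109167
T = 109167/3076.5 ≈ 35.48 °C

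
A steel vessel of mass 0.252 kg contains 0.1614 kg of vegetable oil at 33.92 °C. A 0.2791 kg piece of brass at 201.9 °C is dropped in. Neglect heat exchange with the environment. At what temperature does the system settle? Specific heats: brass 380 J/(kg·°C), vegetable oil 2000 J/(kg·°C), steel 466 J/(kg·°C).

Heat gained plus heat lost sum to zero:
0.2791*380*(T − 201.9) + 0.1614*2000*(T − 33.92) + 0.252*466*(T − 33.92) = 0
106.06(T − 201.9) + 322.8(T − 33.92) + 117.43(T − 33.92) = 0
(106.06 + 322.8 + 117.43) T = 106.06*201.9 + 322.8*33.92 + 117.43*33.92
T ≈ 66.53 °C

T_f ≈ 66.5 °C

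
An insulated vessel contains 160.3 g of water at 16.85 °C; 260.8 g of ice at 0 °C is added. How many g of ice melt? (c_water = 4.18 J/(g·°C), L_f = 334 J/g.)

m_melted ≈ 33.8 g

Water can give up m c ΔT = 160.3·4.18·16.85 = 11290 J before reaching 0 °C.
To melt every bit of ice: 260.8·334 = 87107 J.
11290 J < 87107 J, so only part of the ice melts and the system sits at 0 °C.
m_melted·334 = 11290  ⇒  m_melted ≈ 33.8 g.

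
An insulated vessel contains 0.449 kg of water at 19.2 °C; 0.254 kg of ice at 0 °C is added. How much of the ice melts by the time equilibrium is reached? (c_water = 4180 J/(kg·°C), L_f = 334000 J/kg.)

m_melted ≈ 0.108 kg

Water can give up m c ΔT = 0.449×4180×19.2 = 36035 J before reaching 0 °C.
Fully melting the ice requires m_ice L_f = 0.254×334000 = 84836 J.
36035 J < 84836 J, so only part of the ice melts and the system sits at 0 °C.
m_melt = 36035 / L_f = 0.1079 kg.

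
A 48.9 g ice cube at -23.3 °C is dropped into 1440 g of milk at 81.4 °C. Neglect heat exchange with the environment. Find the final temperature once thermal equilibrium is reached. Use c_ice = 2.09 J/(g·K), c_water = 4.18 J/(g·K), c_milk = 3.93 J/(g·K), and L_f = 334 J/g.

Setting the total heat transfer to zero:
warm ice to 0 °C: 48.9×2.09×(0 − (-23.3)) = 2381.3; melt ice: 48.9×334 = 16333; warm the meltwater: 204.4 T; milk cools: 1440×3.93×(T − 81.4) = 5659.2(T − 81.4)
5863.6 T = 460659 − 18714 = 441945
T ≈ 75.37 °C (positive, so assuming full melt was valid).

T_f ≈ 75.4 °C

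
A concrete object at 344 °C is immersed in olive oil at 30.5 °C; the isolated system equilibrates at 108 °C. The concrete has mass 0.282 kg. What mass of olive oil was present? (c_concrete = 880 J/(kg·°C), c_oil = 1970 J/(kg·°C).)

|Q_concrete| = |Q_oil|:
0.282×880×(344 − 108) = m×1970×(108 − 30.5)
152675 m = 58566  ⇒  m ≈ 0.3836 kg

m ≈ 0.384 kg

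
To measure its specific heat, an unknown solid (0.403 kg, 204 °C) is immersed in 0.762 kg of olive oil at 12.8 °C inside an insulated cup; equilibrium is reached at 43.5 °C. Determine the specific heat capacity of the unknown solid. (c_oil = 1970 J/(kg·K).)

Conservation of energy gives ΣQ = 0:
0.403·c·(43.5 − 204) + 0.762·1970·(43.5 − 12.8) = 0
-64.68 c = -46085
c = -46085/-64.68 ≈ 712.5 J/(kg·K)

c ≈ 712 J/(kg·K)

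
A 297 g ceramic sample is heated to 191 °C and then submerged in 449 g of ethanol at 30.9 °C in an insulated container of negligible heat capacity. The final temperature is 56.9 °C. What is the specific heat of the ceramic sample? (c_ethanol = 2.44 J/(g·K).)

Heat lost by the ceramic sample = heat gained by the ethanol:
297×c×(191 − 56.9) = 449×2.44×(56.9 − 30.9)
39828 c = 28485  ⇒  c ≈ 0.7152 J/(g·K)

c ≈ 0.715 J/(g·K)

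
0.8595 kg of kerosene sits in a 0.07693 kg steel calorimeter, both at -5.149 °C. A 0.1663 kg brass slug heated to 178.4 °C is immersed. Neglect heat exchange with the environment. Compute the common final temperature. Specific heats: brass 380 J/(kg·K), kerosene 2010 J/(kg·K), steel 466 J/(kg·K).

T_f ≈ 1.2 °C

Energy conservation, ΣQ = 0:
0.1663×380×(T − 178.4) + 0.8595×2010×(T − (-5.149)) + 0.07693×466×(T − (-5.149)) = 0
63.19(T − 178.4) + 1727.6(T − (-5.149)) + 35.85(T − (-5.149)) = 0
(63.19 + 1727.6 + 35.85) T = 63.19×178.4 + 1727.6×(-5.149) + 35.85×(-5.149)
T = 2193.8/1826.6 ≈ 1.20 °C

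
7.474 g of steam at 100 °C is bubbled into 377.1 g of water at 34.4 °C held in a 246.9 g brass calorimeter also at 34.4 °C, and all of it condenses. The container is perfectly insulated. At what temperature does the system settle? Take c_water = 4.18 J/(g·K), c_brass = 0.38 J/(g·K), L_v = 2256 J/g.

Sum of m c ΔT and latent-heat terms is zero:
steam→water at 100 °C releases m L_v = 7.474·2256 = 16861
  condensate cools 100→T: 7.474·4.18·(T − 100) = 31.24(T − 100)
  original water: 1576.3(T − 34.4)
  cup: 93.82(T − 34.4)
1701.3 T = 16861 + 3124.1 + 57451 = 77437
T ≈ 45.52 °C (< 100 °C, so full condensation is consistent).

T_f ≈ 45.5 °C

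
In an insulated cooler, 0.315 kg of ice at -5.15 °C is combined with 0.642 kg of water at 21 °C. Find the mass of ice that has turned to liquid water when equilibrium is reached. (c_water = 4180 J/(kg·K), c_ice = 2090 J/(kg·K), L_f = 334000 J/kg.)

m_melted ≈ 0.159 kg

Heat available from the water dropping to 0 °C: 0.642·4180·21 = 56355 J.
Warming the ice to 0 °C takes 0.315·2090·5.15 = 3390.5 J, leaving 52964 J for melting.
Melting all 0.315 kg of ice would need 0.315·334000 = 105210 J.
That's not enough to melt it all — equilibrium is at 0 °C with ice remaining.
m_melt = 52964 / L_f = 0.1586 kg.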